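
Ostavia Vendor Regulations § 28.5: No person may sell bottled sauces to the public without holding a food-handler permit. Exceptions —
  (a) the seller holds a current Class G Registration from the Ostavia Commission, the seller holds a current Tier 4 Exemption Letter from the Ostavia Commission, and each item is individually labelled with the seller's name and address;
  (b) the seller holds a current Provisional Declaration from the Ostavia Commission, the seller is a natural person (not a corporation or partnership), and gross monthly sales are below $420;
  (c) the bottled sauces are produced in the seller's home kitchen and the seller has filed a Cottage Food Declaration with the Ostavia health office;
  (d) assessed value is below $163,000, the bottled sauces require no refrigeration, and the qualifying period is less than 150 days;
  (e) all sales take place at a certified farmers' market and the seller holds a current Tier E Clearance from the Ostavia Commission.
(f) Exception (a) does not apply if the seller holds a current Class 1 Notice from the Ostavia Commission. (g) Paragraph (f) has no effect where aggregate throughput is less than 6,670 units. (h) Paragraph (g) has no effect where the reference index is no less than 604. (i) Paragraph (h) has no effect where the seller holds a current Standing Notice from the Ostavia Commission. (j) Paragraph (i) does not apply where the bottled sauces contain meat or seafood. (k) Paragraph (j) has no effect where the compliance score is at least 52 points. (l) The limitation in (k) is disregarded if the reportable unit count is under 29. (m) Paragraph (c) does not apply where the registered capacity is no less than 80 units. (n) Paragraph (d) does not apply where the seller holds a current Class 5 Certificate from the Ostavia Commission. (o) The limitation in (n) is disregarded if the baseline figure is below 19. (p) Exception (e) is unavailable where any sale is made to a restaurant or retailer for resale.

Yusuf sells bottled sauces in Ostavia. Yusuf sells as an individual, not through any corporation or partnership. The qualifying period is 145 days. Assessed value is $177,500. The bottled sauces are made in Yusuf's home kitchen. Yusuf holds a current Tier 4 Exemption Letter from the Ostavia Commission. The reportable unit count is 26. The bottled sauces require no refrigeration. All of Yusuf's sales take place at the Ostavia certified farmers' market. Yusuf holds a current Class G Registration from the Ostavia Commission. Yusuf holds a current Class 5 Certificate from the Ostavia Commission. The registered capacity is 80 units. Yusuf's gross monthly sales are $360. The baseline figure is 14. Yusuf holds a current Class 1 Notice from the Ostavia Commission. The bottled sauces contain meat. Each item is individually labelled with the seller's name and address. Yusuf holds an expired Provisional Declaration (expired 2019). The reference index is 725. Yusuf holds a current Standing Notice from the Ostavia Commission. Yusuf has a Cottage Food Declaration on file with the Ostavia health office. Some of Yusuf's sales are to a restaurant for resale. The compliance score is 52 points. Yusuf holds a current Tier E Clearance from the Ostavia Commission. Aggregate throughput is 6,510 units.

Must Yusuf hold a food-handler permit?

Exception (a)'s conditions are all satisfied: a current Class G Registration is held; a current Tier 4 Exemption Letter is held; items are individually labelled. However, paragraphs (f)–(l) must be considered: (f) operates against (a): a current Class 1 Notice is held. (g) operates (aggregate throughput is 6,510 units, less than the 6,670 units limit), but is itself disapplied by (h): (h) operates against (g): the reference index is 725, meeting the 604 threshold. (i) is engaged (a current Standing Notice is held), but is displaced by (j): (j) operates against (i): the bottled sauces contain meat. (k) is triggered (the compliance score is 52 points, meeting the 52 points threshold), but is displaced by (l): (l) operates against (k): the reportable unit count is 26, under the 29 limit. (a) is therefore removed.
Exception (b) requires that the seller holds a current Provisional Declaration from the Ostavia Commission; but no current Provisional Declaration is held, so (b) is unavailable.
Exception (c)'s conditions are all satisfied: the bottled sauces are home-kitchen produced; a Cottage Food Declaration is on file. But: (m) operates against (c): the registered capacity is 80 units, meeting the 80 units threshold. So (c) is unavailable.
Exception (d) requires that assessed value is below $163,000; but assessed value is $177,500, not below $163,000, so (d) is unavailable.
Exception (e) is satisfied on its face — all sales are at a certified farmers' market; a current Tier E Clearance is held. But applying paragraph (p): (p) is engaged — some sales are to a restaurant for resale. (e) is therefore removed.
Every exception is unavailable, so the rule governs.

Yes — Yusuf must hold a food-handler permit.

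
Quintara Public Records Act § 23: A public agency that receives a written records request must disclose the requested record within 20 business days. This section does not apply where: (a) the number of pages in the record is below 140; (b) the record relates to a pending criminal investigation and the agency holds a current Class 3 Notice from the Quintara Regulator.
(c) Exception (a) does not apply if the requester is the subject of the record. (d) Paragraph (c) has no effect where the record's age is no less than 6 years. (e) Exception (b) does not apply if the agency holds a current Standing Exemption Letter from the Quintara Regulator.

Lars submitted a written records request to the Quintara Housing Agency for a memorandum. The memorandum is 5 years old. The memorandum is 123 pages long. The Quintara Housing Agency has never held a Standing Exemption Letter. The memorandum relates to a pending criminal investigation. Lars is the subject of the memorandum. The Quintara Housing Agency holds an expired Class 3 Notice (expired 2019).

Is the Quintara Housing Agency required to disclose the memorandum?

Yes — the Quintara Housing Agency must disclose the memorandum.

Exception (a)'s conditions are all satisfied: the number of pages in the record is 123, below the 140 limit. Turning to paragraphs (c)–(d): (c) is engaged — Lars is the subject of the memorandum. (d) is not triggered (the record's age is 5 years, short of 6 years), so (c) stands. Exception (a) does not apply.
Exception (b) requires that the agency holds a current Class 3 Notice from the Quintara Regulator; but no current Class 3 Notice is held, so (b) is unavailable.
No exception displaces § 23.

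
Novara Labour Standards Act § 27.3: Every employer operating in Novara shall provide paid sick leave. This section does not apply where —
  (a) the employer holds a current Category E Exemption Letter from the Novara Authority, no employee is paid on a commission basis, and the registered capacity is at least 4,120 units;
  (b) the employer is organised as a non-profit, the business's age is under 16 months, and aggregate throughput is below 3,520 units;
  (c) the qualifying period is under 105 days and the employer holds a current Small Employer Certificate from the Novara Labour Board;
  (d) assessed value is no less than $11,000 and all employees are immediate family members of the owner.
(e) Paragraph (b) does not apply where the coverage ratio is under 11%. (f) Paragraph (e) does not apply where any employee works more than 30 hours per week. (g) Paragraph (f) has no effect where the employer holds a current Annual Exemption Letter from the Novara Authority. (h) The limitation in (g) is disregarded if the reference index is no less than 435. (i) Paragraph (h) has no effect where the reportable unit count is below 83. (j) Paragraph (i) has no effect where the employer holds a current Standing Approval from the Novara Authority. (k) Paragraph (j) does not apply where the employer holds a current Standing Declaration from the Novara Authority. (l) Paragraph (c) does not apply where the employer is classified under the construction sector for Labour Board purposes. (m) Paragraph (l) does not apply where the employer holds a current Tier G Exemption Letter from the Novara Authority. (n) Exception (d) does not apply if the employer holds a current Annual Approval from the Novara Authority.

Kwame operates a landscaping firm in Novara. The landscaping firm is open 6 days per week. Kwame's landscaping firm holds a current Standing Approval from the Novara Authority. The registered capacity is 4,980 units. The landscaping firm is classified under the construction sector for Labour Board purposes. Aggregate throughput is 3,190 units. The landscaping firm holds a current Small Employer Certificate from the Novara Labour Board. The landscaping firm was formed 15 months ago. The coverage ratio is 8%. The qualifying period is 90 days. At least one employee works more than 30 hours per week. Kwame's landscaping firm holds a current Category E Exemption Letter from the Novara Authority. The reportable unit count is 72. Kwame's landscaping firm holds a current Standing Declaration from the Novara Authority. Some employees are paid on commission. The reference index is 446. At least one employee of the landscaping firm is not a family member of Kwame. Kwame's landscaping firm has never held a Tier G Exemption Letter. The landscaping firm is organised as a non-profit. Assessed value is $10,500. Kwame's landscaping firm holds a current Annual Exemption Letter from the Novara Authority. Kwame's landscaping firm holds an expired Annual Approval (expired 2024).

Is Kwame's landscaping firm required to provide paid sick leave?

Yes — Kwame's landscaping firm must provide paid sick leave.

Exception (a) fails — some employees are paid on commission.
Exception (b) is satisfied on its face — the employer is a non-profit; the business's age is 15 months, under the 16 months limit; aggregate throughput is 3,190 units, below the 3,520 units limit. However, paragraphs (e)–(k) must be considered: (e) is triggered — the coverage ratio is 8%, under the 11% limit. (f) applies (at least one employee exceeds 30 hours/week), but is set aside by (g): (g) operates against (f): a current Annual Exemption Letter is held. (h) is triggered (the reference index is 446, meeting the 435 threshold), but is itself disapplied by (i): (i) operates against (h): the reportable unit count is 72, below the 83 limit. (j) would limit (i) — a current Standing Approval is held — but (k) sets (j) aside: (k) is triggered — a current Standing Declaration is held. So (b) is unavailable.
Exception (c) is satisfied on its face — the qualifying period is 90 days, under the 105 days limit; a current Small Employer Certificate is held. However, paragraphs (l)–(m) must be considered: (l) operates against (c): the landscaping firm is classified under the construction sector. (m) is inapplicable (no current Tier G Exemption Letter is held), so (l) stands. So (c) is unavailable.
Exception (d) fails — assessed value is $10,500, short of $11,000.
No exception displaces § 27.3.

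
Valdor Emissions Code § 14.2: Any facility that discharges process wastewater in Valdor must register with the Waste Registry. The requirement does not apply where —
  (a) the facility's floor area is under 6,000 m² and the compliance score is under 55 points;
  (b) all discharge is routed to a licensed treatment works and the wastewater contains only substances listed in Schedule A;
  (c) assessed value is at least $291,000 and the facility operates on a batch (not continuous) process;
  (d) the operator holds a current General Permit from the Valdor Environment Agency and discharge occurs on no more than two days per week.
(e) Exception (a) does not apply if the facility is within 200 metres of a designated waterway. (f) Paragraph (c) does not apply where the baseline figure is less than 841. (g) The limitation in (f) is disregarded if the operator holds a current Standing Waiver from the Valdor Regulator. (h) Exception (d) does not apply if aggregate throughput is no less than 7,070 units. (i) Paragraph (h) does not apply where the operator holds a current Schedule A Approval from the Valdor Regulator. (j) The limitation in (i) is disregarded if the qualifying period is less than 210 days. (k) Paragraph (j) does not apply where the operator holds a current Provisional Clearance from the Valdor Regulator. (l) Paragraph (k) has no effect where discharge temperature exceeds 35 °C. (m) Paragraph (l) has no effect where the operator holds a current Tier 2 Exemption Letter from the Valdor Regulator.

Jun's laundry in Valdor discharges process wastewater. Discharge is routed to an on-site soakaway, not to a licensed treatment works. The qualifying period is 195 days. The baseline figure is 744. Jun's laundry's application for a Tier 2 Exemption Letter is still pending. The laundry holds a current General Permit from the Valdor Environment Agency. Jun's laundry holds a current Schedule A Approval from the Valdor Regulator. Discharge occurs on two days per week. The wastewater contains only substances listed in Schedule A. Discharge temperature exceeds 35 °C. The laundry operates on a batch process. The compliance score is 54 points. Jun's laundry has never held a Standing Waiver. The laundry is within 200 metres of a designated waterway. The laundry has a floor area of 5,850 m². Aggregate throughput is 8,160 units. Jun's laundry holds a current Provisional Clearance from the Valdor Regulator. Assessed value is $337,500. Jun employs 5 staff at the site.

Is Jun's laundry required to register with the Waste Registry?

Exception (a)'s conditions are all satisfied: the facility's floor area is 5,850 m², under the 6,000 m² limit; the compliance score is 54 points, under the 55 points limit. But applying paragraph (e): (e) applies — the laundry is within 200 m of a designated waterway. (a) is therefore removed.
Exception (b) does not apply: discharge is not routed to a licensed treatment works.
Exception (c) is satisfied on its face — assessed value is $337,500, meeting the $291,000 threshold; the facility operates on a batch process. However, paragraphs (f)–(g) must be considered: (f) applies — the baseline figure is 744, less than the 841 limit. (g) does not operate here (there is no Standing Waiver in force), so (f) stands. (c) is therefore removed.
All of (d)'s requirements are met (a current General Permit is held; discharge occurs on no more than two days per week). However, paragraphs (h)–(m) must be considered: (h) applies — aggregate throughput is 8,160 units, meeting the 7,070 units threshold. (i) would limit (h) — a current Schedule A Approval is held — but (j) sets (i) aside: (j) operates against (i): the qualifying period is 195 days, less than the 210 days limit. (k) operates (a current Provisional Clearance is held), but is displaced by (l): (l) operates against (k): discharge temperature exceeds 35 °C. (m), which would lift (l), is inapplicable — no current Tier 2 Exemption Letter is held. Exception (d) does not apply.
Every exception is unavailable, so the rule governs.

Yes — Jun's laundry must register with the Waste Registry.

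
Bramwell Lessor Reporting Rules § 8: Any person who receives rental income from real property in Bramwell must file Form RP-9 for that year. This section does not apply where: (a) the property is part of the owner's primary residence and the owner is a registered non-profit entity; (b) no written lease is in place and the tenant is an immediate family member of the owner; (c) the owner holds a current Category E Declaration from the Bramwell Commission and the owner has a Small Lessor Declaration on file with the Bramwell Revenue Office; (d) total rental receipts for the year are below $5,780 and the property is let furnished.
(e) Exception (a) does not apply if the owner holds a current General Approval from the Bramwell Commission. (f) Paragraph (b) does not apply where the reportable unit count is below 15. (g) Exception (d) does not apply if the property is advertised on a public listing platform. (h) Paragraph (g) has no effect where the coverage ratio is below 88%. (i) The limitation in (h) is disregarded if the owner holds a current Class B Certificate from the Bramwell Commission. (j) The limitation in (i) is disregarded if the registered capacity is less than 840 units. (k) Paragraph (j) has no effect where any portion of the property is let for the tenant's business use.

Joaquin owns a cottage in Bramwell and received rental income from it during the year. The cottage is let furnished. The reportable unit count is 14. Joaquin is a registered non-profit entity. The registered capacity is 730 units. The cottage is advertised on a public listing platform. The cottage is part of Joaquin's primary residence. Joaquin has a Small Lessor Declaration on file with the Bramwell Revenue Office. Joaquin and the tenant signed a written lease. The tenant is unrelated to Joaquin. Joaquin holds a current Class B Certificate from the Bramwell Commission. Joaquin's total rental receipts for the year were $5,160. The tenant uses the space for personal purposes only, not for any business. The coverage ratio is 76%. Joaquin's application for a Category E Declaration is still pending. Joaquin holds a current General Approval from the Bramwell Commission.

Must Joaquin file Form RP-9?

No — exception (d) applies; Joaquin is not required to file Form RP-9.

Exception (a): the cottage is part of the primary residence; Joaquin is a registered non-profit — every condition holds. However, paragraph (e) must be considered: (e) applies — a current General Approval is held. Exception (a) does not apply.
Exception (b) fails — a written lease is in place.
Exception (c) requires that the owner holds a current Category E Declaration from the Bramwell Commission; but no current Category E Declaration is held, so (c) is unavailable.
Exception (d): total rental receipts for the year are $5,160, below the $5,780 limit; the property is let furnished — every condition holds. Under paragraphs (g)–(k): (g) applies (the property is publicly advertised), but is set aside by (h): (h) operates against (g): the coverage ratio is 76%, below the 88% limit. (i) would limit (h) — a current Class B Certificate is held — but (j) sets (i) aside: (j) operates against (i): the registered capacity is 730 units, less than the 840 units limit. (k) is inapplicable (the space is used for personal purposes only), so (j) stands. (d) remains available.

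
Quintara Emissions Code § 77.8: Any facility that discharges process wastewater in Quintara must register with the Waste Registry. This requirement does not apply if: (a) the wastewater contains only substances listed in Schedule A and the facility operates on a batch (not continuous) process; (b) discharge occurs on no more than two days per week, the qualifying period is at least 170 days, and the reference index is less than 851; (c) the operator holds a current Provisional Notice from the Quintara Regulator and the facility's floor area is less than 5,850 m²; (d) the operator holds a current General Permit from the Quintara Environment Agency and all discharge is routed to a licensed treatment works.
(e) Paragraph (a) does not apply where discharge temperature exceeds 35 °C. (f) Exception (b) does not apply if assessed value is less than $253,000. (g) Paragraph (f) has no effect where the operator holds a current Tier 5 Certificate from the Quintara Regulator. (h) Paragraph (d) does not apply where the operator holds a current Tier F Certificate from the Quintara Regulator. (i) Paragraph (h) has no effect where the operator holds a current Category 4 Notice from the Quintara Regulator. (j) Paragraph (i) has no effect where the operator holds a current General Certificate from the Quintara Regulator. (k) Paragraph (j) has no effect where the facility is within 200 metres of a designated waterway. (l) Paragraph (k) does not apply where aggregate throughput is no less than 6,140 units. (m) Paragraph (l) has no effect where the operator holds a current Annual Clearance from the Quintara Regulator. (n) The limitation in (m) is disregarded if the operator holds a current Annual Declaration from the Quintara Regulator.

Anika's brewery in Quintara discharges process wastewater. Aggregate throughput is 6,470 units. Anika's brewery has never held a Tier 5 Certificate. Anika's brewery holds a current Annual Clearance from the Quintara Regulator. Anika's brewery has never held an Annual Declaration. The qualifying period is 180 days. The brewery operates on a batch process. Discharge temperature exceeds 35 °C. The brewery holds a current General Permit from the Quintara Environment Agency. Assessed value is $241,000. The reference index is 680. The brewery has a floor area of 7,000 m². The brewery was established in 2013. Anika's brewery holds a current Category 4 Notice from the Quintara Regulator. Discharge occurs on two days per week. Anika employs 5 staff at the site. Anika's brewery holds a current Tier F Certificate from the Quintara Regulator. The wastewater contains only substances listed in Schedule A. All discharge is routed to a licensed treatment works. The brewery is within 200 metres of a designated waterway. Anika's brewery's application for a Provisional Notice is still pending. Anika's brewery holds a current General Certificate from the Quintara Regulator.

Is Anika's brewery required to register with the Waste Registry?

Exception (a) is satisfied on its face — the wastewater is Schedule-A-only; the facility operates on a batch process. But applying paragraph (e): (e) is triggered — discharge temperature exceeds 35 °C. (a) is therefore removed.
All of (b)'s requirements are met (discharge occurs on no more than two days per week; the qualifying period is 180 days, meeting the 170 days threshold; the reference index is 680, less than the 851 limit). But applying paragraphs (f)–(g): (f) applies — assessed value is $241,000, less than the $253,000 limit. (g) is inapplicable (there is no Tier 5 Certificate in force), so (f) stands. Exception (b) does not apply.
Exception (c) requires that the operator holds a current Provisional Notice from the Quintara Regulator; but no current Provisional Notice is held, so (c) is unavailable.
Exception (d) is satisfied on its face — a current General Permit is held; discharge is routed to a licensed treatment works. Considering the limiting provisions: (h) would limit (d) — a current Tier F Certificate is held — but (i) sets (h) aside: (i) is triggered — a current Category 4 Notice is held. (j) would limit (i) — a current General Certificate is held — but (k) sets (j) aside: (k) operates against (j): the brewery is within 200 m of a designated waterway. (l) is engaged (aggregate throughput is 6,470 units, meeting the 6,140 units threshold), but is set aside by (m): (m) is engaged — a current Annual Clearance is held. (n), which would lift (m), does not operate here — no current Annual Declaration is held. Exception (d) stands.

No — exception (d) applies; Anika's brewery is not required to register with the Waste Registry.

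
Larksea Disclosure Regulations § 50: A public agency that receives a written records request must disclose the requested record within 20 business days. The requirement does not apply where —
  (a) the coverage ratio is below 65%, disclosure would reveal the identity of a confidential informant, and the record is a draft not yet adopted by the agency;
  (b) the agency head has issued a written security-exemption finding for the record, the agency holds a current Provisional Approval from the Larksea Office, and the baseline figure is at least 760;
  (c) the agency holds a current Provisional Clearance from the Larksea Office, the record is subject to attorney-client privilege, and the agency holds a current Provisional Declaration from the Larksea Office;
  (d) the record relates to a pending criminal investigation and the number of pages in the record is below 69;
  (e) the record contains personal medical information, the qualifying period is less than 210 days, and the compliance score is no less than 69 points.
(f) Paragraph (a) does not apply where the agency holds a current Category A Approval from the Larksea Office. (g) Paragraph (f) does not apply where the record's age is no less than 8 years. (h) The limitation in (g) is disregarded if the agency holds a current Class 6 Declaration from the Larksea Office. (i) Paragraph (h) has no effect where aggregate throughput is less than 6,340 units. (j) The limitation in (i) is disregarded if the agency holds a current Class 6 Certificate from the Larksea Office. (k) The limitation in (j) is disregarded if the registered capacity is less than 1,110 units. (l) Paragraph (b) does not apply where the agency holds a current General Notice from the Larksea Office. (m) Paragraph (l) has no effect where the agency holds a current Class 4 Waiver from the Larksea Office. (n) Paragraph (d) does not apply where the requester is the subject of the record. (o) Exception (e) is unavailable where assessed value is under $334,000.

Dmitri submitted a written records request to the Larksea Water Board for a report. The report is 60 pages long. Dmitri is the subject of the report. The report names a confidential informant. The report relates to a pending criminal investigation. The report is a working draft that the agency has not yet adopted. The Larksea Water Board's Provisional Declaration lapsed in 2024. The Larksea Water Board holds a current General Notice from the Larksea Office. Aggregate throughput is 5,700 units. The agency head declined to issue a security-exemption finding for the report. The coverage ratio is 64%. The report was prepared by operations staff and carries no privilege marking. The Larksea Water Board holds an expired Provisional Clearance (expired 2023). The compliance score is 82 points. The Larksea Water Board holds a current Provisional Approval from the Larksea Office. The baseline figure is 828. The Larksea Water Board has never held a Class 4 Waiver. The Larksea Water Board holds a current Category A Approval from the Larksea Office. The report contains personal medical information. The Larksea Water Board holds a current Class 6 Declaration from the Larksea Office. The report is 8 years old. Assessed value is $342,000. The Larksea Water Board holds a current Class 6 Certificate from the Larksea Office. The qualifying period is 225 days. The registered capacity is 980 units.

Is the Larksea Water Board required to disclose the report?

No — exception (a) applies; the Larksea Water Board is not required to disclose the report.

Exception (a)'s conditions are all satisfied: the coverage ratio is 64%, below the 65% limit; the report names a confidential informant; the report is an unadopted draft. Under paragraphs (f)–(k): (f) is engaged (a current Category A Approval is held), but is overridden by (g): (g) operates against (f): the record's age is 8 years, meeting the 8 years threshold. (h) would limit (g) — a current Class 6 Declaration is held — but (i) sets (h) aside: (i) operates — aggregate throughput is 5,700 units, less than the 6,340 units limit. (j) operates (a current Class 6 Certificate is held), but is overridden by (k): (k) operates against (j): the registered capacity is 980 units, less than the 1,110 units limit. Exception (a) stands.
Exception (b) requires that the agency head has issued a written security-exemption finding for the record; but the agency head declined to issue a security-exemption finding, so (b) is unavailable.
Exception (c) requires that the agency holds a current Provisional Clearance from the Larksea Office; but the Provisional Clearance is not current, so (c) is unavailable.
Exception (d)'s conditions are all satisfied: the report relates to a pending investigation; the number of pages in the record is 60, below the 69 limit. Turning to paragraph (n): (n) is triggered — Dmitri is the subject of the report. Exception (d) does not apply.
Exception (e) fails — the qualifying period is 225 days, not less than 210 days.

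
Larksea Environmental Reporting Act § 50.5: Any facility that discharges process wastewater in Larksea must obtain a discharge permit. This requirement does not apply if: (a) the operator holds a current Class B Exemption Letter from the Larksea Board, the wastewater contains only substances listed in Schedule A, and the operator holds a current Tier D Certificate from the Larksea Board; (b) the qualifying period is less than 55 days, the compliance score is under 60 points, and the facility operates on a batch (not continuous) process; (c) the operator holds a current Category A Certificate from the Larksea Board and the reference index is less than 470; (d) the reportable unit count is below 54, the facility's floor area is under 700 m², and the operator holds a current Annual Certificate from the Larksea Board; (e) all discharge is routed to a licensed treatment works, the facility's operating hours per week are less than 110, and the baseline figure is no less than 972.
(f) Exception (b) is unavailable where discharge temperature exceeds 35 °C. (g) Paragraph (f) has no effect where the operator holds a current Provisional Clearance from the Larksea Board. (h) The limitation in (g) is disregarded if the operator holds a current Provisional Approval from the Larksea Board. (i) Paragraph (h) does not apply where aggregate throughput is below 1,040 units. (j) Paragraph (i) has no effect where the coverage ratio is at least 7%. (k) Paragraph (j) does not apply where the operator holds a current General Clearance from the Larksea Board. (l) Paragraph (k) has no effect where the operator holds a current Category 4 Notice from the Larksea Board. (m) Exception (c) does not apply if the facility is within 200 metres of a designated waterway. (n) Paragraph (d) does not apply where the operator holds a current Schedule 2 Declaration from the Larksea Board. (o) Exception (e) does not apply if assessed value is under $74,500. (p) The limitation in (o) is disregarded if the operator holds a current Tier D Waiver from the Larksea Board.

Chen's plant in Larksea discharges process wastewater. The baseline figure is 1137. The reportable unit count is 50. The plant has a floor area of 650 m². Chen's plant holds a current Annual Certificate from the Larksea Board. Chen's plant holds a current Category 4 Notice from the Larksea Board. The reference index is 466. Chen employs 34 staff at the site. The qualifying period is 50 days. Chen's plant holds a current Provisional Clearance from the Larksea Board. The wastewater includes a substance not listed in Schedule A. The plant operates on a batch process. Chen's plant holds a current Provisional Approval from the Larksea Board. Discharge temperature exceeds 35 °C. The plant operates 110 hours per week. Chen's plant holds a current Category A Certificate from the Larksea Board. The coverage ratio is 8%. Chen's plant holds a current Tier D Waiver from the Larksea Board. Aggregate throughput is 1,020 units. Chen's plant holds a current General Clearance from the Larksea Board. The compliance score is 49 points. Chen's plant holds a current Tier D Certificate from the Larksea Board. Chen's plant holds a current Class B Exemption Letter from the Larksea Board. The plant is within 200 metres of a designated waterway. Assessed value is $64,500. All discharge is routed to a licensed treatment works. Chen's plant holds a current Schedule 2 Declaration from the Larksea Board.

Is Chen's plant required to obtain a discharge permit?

Yes — Chen's plant must obtain a discharge permit.

Exception (a) requires that the wastewater contains only substances listed in Schedule A; but the wastewater includes a non-Schedule-A substance, so (a) is unavailable.
Exception (b)'s conditions are all satisfied: the qualifying period is 50 days, less than the 55 days limit; the compliance score is 49 points, under the 60 points limit; the facility operates on a batch process. However, paragraphs (f)–(l) must be considered: (f) operates against (b): discharge temperature exceeds 35 °C. (g) would limit (f) — a current Provisional Clearance is held — but (h) sets (g) aside: (h) operates against (g): a current Provisional Approval is held. (i) is triggered (aggregate throughput is 1,020 units, below the 1,040 units limit), but is displaced by (j): (j) applies — the coverage ratio is 8%, meeting the 7% threshold. (k) would limit (j) — a current General Clearance is held — but (l) sets (k) aside: (l) is triggered — a current Category 4 Notice is held. So (b) is unavailable.
All of (c)'s requirements are met (a current Category A Certificate is held; the reference index is 466, less than the 470 limit). However, paragraph (m) must be considered: (m) operates — the plant is within 200 m of a designated waterway. Exception (c) does not apply.
All of (d)'s requirements are met (the reportable unit count is 50, below the 54 limit; the facility's floor area is 650 m², under the 700 m² limit; a current Annual Certificate is held). Turning to paragraph (n): (n) operates against (d): a current Schedule 2 Declaration is held. So (d) is unavailable.
Exception (e) fails — the facility's operating hours per week are 110, not less than 110.
Every exception is unavailable, so the rule governs.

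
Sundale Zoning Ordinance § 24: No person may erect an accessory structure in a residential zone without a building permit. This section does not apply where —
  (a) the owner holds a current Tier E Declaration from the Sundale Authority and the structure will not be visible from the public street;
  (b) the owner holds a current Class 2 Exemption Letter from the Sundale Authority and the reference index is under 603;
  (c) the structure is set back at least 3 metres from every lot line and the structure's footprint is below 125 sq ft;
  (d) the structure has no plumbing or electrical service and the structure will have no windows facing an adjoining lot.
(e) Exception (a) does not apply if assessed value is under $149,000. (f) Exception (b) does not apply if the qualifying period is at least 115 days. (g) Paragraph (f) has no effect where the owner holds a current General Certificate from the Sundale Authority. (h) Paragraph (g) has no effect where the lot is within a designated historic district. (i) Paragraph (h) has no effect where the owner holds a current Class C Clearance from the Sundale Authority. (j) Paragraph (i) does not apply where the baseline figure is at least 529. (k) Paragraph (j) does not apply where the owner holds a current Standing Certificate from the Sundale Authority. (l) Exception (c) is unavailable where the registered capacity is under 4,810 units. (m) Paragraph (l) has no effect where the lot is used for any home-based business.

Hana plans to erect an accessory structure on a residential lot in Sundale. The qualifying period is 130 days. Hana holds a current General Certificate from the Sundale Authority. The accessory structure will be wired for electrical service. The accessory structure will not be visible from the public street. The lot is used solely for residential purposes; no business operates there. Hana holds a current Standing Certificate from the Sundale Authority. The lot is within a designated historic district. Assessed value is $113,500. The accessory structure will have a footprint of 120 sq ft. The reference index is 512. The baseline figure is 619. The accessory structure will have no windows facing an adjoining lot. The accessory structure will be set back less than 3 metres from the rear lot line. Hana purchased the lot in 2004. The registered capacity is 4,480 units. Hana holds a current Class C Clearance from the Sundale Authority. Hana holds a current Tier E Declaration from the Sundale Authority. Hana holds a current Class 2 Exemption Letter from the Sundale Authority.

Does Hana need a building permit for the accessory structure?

No — exception (b) applies; Hana does not need a building permit.

Exception (a)'s conditions are all satisfied: a current Tier E Declaration is held; the structure will not be visible from the street. But: (e) operates — assessed value is $113,500, under the $149,000 limit. Exception (a) does not apply.
All of (b)'s requirements are met (a current Class 2 Exemption Letter is held; the reference index is 512, under the 603 limit). Under paragraphs (f)–(k): (f) would limit (b) — the qualifying period is 130 days, meeting the 115 days threshold — but (g) sets (f) aside: (g) operates against (f): a current General Certificate is held. (h) would limit (g) — the lot is in a historic district — but (i) sets (h) aside: (i) operates against (h): a current Class C Clearance is held. (j) would limit (i) — the baseline figure is 619, meeting the 529 threshold — but (k) sets (j) aside: (k) is engaged — a current Standing Certificate is held. Exception (b) stands.
Exception (c) does not apply: the rear setback is under 3 m.
Exception (d) fails — electrical service is planned.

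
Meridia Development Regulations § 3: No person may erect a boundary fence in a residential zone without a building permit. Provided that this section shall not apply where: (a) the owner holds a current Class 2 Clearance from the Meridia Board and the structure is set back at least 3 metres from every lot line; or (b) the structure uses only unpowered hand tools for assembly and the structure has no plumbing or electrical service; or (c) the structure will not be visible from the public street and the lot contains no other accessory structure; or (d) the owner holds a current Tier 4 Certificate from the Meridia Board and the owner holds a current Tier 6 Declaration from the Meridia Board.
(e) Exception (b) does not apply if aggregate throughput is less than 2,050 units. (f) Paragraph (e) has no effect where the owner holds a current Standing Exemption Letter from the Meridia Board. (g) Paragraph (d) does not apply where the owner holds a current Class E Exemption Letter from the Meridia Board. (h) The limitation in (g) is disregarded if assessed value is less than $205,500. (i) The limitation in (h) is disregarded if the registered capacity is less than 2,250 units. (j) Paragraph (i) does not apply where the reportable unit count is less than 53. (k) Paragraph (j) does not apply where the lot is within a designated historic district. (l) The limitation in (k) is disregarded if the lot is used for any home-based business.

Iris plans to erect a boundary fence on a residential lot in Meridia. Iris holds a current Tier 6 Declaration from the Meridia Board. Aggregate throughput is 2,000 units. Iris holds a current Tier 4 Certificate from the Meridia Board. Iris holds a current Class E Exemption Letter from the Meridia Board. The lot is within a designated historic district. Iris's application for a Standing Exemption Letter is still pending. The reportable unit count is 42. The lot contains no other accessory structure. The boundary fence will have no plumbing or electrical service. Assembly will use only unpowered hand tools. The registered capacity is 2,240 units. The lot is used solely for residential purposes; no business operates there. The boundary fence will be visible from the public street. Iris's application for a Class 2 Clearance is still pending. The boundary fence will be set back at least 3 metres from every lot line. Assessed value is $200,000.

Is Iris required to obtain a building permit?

Exception (a) requires that the owner holds a current Class 2 Clearance from the Meridia Board; but no current Class 2 Clearance is held, so (a) is unavailable.
All of (b)'s requirements are met (assembly uses only hand tools; there is no plumbing or electrical service). However, paragraphs (e)–(f) must be considered: (e) is triggered — aggregate throughput is 2,000 units, less than the 2,050 units limit. (f) is not triggered (there is no Standing Exemption Letter in force), so (e) stands. (b) is therefore removed.
Exception (c) does not apply: the structure will be visible from the street.
Exception (d): a current Tier 4 Certificate is held; a current Tier 6 Declaration is held — every condition holds. However, paragraphs (g)–(l) must be considered: (g) operates against (d): a current Class E Exemption Letter is held. (h) operates (assessed value is $200,000, less than the $205,500 limit), but yields to (i): (i) operates against (h): the registered capacity is 2,240 units, less than the 2,250 units limit. (j) is triggered (the reportable unit count is 42, less than the 53 limit), but is overridden by (k): (k) is triggered — the lot is in a historic district. (l) does not operate here (the lot is solely residential), so (k) stands. So (d) is unavailable.
No exception displaces § 3.

Yes — Iris must obtain a building permit.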